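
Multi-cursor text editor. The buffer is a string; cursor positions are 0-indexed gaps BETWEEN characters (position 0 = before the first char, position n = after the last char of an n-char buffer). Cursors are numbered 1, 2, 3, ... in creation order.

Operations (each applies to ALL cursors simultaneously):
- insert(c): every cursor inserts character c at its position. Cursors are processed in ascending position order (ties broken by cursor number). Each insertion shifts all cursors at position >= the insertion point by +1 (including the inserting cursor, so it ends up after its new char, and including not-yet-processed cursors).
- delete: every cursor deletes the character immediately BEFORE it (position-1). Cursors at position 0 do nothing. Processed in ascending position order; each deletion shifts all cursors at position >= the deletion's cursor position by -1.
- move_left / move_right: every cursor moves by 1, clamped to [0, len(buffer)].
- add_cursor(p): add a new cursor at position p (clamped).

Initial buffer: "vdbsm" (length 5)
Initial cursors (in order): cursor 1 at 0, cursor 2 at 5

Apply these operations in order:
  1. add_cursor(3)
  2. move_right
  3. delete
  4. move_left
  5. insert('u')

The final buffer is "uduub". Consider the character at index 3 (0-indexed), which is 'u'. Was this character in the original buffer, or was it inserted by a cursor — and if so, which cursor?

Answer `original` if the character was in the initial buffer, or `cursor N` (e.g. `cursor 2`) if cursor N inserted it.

After op 1 (add_cursor(3)): buffer="vdbsm" (len 5), cursors c1@0 c3@3 c2@5, authorship .....
After op 2 (move_right): buffer="vdbsm" (len 5), cursors c1@1 c3@4 c2@5, authorship .....
After op 3 (delete): buffer="db" (len 2), cursors c1@0 c2@2 c3@2, authorship ..
After op 4 (move_left): buffer="db" (len 2), cursors c1@0 c2@1 c3@1, authorship ..
After op 5 (insert('u')): buffer="uduub" (len 5), cursors c1@1 c2@4 c3@4, authorship 1.23.
Authorship (.=original, N=cursor N): 1 . 2 3 .
Index 3: author = 3

Answer: cursor 3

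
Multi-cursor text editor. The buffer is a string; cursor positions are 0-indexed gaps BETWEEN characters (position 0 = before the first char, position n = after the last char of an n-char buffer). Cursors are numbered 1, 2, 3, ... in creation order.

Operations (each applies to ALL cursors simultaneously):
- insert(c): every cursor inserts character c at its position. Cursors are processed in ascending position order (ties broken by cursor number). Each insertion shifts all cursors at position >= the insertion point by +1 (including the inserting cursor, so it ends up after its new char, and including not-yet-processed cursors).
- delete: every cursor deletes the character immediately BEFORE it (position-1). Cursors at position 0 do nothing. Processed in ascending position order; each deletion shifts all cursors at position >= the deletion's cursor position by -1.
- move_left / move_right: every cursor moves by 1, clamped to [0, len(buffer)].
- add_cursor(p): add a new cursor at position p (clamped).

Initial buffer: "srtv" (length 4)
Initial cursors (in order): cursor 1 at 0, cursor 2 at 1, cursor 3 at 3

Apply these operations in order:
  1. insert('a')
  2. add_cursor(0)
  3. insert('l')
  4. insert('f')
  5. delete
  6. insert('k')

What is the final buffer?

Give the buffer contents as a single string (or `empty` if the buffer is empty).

After op 1 (insert('a')): buffer="asartav" (len 7), cursors c1@1 c2@3 c3@6, authorship 1.2..3.
After op 2 (add_cursor(0)): buffer="asartav" (len 7), cursors c4@0 c1@1 c2@3 c3@6, authorship 1.2..3.
After op 3 (insert('l')): buffer="lalsalrtalv" (len 11), cursors c4@1 c1@3 c2@6 c3@10, authorship 411.22..33.
After op 4 (insert('f')): buffer="lfalfsalfrtalfv" (len 15), cursors c4@2 c1@5 c2@9 c3@14, authorship 44111.222..333.
After op 5 (delete): buffer="lalsalrtalv" (len 11), cursors c4@1 c1@3 c2@6 c3@10, authorship 411.22..33.
After op 6 (insert('k')): buffer="lkalksalkrtalkv" (len 15), cursors c4@2 c1@5 c2@9 c3@14, authorship 44111.222..333.

Answer: lkalksalkrtalkv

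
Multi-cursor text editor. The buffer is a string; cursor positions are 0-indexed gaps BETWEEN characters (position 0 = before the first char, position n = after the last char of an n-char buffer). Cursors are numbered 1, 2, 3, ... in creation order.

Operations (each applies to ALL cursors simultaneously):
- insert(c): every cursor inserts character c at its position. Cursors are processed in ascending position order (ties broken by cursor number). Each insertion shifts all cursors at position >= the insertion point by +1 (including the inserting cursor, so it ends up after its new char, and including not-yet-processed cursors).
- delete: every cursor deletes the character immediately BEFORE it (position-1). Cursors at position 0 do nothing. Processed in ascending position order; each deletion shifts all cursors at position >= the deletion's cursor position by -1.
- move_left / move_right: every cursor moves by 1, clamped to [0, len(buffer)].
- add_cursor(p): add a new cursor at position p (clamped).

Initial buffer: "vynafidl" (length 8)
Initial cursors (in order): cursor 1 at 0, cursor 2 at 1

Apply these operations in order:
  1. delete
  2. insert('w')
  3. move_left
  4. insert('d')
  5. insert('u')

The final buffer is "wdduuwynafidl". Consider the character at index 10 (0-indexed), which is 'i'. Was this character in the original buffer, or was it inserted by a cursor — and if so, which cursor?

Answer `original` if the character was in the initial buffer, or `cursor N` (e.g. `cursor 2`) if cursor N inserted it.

After op 1 (delete): buffer="ynafidl" (len 7), cursors c1@0 c2@0, authorship .......
After op 2 (insert('w')): buffer="wwynafidl" (len 9), cursors c1@2 c2@2, authorship 12.......
After op 3 (move_left): buffer="wwynafidl" (len 9), cursors c1@1 c2@1, authorship 12.......
After op 4 (insert('d')): buffer="wddwynafidl" (len 11), cursors c1@3 c2@3, authorship 1122.......
After op 5 (insert('u')): buffer="wdduuwynafidl" (len 13), cursors c1@5 c2@5, authorship 112122.......
Authorship (.=original, N=cursor N): 1 1 2 1 2 2 . . . . . . .
Index 10: author = original

Answer: original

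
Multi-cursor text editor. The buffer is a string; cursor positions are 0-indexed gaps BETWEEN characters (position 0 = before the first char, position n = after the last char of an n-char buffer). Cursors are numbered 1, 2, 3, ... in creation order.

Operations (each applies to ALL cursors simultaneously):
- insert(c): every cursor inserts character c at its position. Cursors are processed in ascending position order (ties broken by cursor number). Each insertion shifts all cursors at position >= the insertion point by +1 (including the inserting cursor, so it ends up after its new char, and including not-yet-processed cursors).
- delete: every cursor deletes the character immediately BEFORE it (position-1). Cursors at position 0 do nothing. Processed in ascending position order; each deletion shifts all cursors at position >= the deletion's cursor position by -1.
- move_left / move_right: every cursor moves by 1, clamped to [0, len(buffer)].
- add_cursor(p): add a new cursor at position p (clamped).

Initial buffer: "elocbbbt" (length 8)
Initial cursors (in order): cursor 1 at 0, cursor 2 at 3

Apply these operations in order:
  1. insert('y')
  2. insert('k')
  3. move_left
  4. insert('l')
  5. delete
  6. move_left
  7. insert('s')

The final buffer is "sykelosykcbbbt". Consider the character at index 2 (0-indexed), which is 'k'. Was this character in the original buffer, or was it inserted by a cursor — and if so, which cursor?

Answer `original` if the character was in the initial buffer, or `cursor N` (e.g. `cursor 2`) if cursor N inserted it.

Answer: cursor 1

Derivation:
After op 1 (insert('y')): buffer="yeloycbbbt" (len 10), cursors c1@1 c2@5, authorship 1...2.....
After op 2 (insert('k')): buffer="ykeloykcbbbt" (len 12), cursors c1@2 c2@7, authorship 11...22.....
After op 3 (move_left): buffer="ykeloykcbbbt" (len 12), cursors c1@1 c2@6, authorship 11...22.....
After op 4 (insert('l')): buffer="ylkeloylkcbbbt" (len 14), cursors c1@2 c2@8, authorship 111...222.....
After op 5 (delete): buffer="ykeloykcbbbt" (len 12), cursors c1@1 c2@6, authorship 11...22.....
After op 6 (move_left): buffer="ykeloykcbbbt" (len 12), cursors c1@0 c2@5, authorship 11...22.....
After op 7 (insert('s')): buffer="sykelosykcbbbt" (len 14), cursors c1@1 c2@7, authorship 111...222.....
Authorship (.=original, N=cursor N): 1 1 1 . . . 2 2 2 . . . . .
Index 2: author = 1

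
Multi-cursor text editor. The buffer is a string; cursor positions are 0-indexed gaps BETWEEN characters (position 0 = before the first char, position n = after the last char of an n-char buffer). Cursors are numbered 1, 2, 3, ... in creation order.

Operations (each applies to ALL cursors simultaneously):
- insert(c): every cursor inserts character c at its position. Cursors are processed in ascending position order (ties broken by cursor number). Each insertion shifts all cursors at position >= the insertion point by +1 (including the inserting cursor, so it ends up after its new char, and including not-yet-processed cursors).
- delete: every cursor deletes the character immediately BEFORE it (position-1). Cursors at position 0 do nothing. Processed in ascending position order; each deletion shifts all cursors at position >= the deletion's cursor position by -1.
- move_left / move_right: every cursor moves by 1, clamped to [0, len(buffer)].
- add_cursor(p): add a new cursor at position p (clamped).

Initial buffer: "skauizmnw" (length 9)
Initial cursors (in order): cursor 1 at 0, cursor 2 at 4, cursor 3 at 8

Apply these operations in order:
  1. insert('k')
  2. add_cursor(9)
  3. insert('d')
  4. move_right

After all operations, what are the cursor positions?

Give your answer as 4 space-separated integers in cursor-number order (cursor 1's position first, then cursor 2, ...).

Answer: 3 9 16 13

Derivation:
After op 1 (insert('k')): buffer="kskaukizmnkw" (len 12), cursors c1@1 c2@6 c3@11, authorship 1....2....3.
After op 2 (add_cursor(9)): buffer="kskaukizmnkw" (len 12), cursors c1@1 c2@6 c4@9 c3@11, authorship 1....2....3.
After op 3 (insert('d')): buffer="kdskaukdizmdnkdw" (len 16), cursors c1@2 c2@8 c4@12 c3@15, authorship 11....22...4.33.
After op 4 (move_right): buffer="kdskaukdizmdnkdw" (len 16), cursors c1@3 c2@9 c4@13 c3@16, authorship 11....22...4.33.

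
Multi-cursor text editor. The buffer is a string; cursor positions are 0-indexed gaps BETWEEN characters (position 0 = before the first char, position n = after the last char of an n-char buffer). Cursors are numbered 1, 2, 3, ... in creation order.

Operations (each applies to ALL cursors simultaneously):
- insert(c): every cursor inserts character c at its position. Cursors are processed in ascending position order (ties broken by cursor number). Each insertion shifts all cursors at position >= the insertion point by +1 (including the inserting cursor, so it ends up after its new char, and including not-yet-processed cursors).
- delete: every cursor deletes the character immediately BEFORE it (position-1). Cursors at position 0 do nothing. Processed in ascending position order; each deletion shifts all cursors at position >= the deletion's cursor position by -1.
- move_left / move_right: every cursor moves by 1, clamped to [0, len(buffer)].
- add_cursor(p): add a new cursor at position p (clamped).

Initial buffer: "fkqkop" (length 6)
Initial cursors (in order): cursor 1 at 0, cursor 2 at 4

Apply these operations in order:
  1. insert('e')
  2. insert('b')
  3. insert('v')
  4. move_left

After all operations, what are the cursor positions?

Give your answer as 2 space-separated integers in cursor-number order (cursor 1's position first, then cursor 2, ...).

After op 1 (insert('e')): buffer="efkqkeop" (len 8), cursors c1@1 c2@6, authorship 1....2..
After op 2 (insert('b')): buffer="ebfkqkebop" (len 10), cursors c1@2 c2@8, authorship 11....22..
After op 3 (insert('v')): buffer="ebvfkqkebvop" (len 12), cursors c1@3 c2@10, authorship 111....222..
After op 4 (move_left): buffer="ebvfkqkebvop" (len 12), cursors c1@2 c2@9, authorship 111....222..

Answer: 2 9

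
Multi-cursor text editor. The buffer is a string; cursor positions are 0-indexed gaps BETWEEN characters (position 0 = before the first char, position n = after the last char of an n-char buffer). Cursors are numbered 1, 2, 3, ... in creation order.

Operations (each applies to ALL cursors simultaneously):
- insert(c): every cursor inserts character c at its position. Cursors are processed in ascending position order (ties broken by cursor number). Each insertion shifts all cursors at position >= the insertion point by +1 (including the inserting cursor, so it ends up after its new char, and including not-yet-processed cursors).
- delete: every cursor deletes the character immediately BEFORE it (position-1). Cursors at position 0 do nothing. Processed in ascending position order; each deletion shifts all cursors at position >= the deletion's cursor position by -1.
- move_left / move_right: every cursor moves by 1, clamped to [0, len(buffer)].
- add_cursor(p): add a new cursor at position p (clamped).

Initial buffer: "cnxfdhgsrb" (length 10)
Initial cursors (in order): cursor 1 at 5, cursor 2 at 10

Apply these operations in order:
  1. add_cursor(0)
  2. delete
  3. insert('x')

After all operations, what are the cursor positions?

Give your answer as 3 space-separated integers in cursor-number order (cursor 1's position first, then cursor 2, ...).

After op 1 (add_cursor(0)): buffer="cnxfdhgsrb" (len 10), cursors c3@0 c1@5 c2@10, authorship ..........
After op 2 (delete): buffer="cnxfhgsr" (len 8), cursors c3@0 c1@4 c2@8, authorship ........
After op 3 (insert('x')): buffer="xcnxfxhgsrx" (len 11), cursors c3@1 c1@6 c2@11, authorship 3....1....2

Answer: 6 11 1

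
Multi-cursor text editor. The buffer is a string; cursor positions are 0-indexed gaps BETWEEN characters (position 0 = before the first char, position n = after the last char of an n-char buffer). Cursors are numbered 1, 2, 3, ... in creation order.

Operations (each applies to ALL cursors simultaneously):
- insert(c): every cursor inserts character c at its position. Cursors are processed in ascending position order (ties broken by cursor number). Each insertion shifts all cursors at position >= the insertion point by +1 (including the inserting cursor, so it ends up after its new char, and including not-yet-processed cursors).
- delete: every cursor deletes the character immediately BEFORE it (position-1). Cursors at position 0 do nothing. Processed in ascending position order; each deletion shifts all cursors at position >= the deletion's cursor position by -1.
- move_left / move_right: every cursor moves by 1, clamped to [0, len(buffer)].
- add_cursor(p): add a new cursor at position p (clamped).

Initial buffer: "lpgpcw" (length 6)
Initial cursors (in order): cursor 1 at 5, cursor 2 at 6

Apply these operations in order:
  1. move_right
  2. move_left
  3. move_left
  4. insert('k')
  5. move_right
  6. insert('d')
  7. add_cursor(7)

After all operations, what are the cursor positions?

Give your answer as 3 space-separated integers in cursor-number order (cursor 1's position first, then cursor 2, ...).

Answer: 9 9 7

Derivation:
After op 1 (move_right): buffer="lpgpcw" (len 6), cursors c1@6 c2@6, authorship ......
After op 2 (move_left): buffer="lpgpcw" (len 6), cursors c1@5 c2@5, authorship ......
After op 3 (move_left): buffer="lpgpcw" (len 6), cursors c1@4 c2@4, authorship ......
After op 4 (insert('k')): buffer="lpgpkkcw" (len 8), cursors c1@6 c2@6, authorship ....12..
After op 5 (move_right): buffer="lpgpkkcw" (len 8), cursors c1@7 c2@7, authorship ....12..
After op 6 (insert('d')): buffer="lpgpkkcddw" (len 10), cursors c1@9 c2@9, authorship ....12.12.
After op 7 (add_cursor(7)): buffer="lpgpkkcddw" (len 10), cursors c3@7 c1@9 c2@9, authorship ....12.12.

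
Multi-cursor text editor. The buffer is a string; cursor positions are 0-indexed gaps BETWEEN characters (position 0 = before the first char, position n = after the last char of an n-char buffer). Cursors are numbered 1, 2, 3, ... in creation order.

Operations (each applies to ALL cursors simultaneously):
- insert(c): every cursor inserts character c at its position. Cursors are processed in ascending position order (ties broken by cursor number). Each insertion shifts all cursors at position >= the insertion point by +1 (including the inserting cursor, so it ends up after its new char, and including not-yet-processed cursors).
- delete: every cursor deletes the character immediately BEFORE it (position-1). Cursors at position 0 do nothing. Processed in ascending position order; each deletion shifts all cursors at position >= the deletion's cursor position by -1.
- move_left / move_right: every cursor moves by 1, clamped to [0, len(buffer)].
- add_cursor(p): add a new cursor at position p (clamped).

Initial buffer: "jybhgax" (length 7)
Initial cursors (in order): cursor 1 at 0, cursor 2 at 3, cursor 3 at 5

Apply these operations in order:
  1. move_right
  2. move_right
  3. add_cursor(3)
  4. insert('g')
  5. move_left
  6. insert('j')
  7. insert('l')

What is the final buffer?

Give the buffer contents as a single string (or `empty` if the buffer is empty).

After op 1 (move_right): buffer="jybhgax" (len 7), cursors c1@1 c2@4 c3@6, authorship .......
After op 2 (move_right): buffer="jybhgax" (len 7), cursors c1@2 c2@5 c3@7, authorship .......
After op 3 (add_cursor(3)): buffer="jybhgax" (len 7), cursors c1@2 c4@3 c2@5 c3@7, authorship .......
After op 4 (insert('g')): buffer="jygbghggaxg" (len 11), cursors c1@3 c4@5 c2@8 c3@11, authorship ..1.4..2..3
After op 5 (move_left): buffer="jygbghggaxg" (len 11), cursors c1@2 c4@4 c2@7 c3@10, authorship ..1.4..2..3
After op 6 (insert('j')): buffer="jyjgbjghgjgaxjg" (len 15), cursors c1@3 c4@6 c2@10 c3@14, authorship ..11.44..22..33
After op 7 (insert('l')): buffer="jyjlgbjlghgjlgaxjlg" (len 19), cursors c1@4 c4@8 c2@13 c3@18, authorship ..111.444..222..333

Answer: jyjlgbjlghgjlgaxjlg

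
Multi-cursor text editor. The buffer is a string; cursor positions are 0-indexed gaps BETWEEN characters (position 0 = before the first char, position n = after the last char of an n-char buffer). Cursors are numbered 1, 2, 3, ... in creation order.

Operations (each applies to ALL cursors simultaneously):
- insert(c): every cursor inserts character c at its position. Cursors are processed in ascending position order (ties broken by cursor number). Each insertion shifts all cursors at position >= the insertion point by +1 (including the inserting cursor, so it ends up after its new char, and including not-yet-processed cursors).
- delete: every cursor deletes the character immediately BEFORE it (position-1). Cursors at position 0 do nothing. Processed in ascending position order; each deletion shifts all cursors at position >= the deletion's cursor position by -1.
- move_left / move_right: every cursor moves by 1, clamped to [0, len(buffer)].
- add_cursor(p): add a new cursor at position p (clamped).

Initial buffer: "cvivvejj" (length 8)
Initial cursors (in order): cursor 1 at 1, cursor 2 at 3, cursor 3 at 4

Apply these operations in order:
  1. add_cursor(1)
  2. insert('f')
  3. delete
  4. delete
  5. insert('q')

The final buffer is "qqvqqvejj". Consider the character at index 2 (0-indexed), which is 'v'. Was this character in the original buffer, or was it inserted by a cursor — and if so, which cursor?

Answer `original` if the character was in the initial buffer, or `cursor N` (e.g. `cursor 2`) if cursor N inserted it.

After op 1 (add_cursor(1)): buffer="cvivvejj" (len 8), cursors c1@1 c4@1 c2@3 c3@4, authorship ........
After op 2 (insert('f')): buffer="cffvifvfvejj" (len 12), cursors c1@3 c4@3 c2@6 c3@8, authorship .14..2.3....
After op 3 (delete): buffer="cvivvejj" (len 8), cursors c1@1 c4@1 c2@3 c3@4, authorship ........
After op 4 (delete): buffer="vvejj" (len 5), cursors c1@0 c4@0 c2@1 c3@1, authorship .....
After op 5 (insert('q')): buffer="qqvqqvejj" (len 9), cursors c1@2 c4@2 c2@5 c3@5, authorship 14.23....
Authorship (.=original, N=cursor N): 1 4 . 2 3 . . . .
Index 2: author = original

Answer: original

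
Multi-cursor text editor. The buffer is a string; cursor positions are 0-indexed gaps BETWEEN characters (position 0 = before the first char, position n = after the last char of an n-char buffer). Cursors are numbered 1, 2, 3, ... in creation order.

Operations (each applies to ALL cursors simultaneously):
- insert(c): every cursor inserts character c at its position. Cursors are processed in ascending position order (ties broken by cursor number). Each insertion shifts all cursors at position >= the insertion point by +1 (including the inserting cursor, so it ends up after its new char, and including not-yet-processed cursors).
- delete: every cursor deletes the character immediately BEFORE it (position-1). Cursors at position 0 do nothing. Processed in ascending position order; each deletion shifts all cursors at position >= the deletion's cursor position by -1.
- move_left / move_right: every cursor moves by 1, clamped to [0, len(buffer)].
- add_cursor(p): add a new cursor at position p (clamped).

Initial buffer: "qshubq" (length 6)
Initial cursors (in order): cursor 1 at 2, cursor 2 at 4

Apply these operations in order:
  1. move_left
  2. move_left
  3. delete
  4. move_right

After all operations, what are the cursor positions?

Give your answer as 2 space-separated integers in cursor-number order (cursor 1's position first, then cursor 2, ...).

Answer: 1 2

Derivation:
After op 1 (move_left): buffer="qshubq" (len 6), cursors c1@1 c2@3, authorship ......
After op 2 (move_left): buffer="qshubq" (len 6), cursors c1@0 c2@2, authorship ......
After op 3 (delete): buffer="qhubq" (len 5), cursors c1@0 c2@1, authorship .....
After op 4 (move_right): buffer="qhubq" (len 5), cursors c1@1 c2@2, authorship .....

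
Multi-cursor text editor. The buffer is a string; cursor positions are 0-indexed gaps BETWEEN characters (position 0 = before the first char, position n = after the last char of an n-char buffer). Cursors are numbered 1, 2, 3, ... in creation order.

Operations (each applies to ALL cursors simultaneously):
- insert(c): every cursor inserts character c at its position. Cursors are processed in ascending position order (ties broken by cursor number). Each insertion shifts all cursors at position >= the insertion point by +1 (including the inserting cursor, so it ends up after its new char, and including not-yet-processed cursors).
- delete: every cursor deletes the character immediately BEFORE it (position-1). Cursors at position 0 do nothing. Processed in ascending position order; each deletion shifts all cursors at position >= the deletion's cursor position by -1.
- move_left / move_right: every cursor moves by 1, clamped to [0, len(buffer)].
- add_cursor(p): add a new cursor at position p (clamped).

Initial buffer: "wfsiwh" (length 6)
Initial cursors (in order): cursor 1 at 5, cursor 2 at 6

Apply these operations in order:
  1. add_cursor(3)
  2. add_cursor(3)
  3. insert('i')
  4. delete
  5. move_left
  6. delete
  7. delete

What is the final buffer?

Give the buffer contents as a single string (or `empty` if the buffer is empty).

Answer: h

Derivation:
After op 1 (add_cursor(3)): buffer="wfsiwh" (len 6), cursors c3@3 c1@5 c2@6, authorship ......
After op 2 (add_cursor(3)): buffer="wfsiwh" (len 6), cursors c3@3 c4@3 c1@5 c2@6, authorship ......
After op 3 (insert('i')): buffer="wfsiiiwihi" (len 10), cursors c3@5 c4@5 c1@8 c2@10, authorship ...34..1.2
After op 4 (delete): buffer="wfsiwh" (len 6), cursors c3@3 c4@3 c1@5 c2@6, authorship ......
After op 5 (move_left): buffer="wfsiwh" (len 6), cursors c3@2 c4@2 c1@4 c2@5, authorship ......
After op 6 (delete): buffer="sh" (len 2), cursors c3@0 c4@0 c1@1 c2@1, authorship ..
After op 7 (delete): buffer="h" (len 1), cursors c1@0 c2@0 c3@0 c4@0, authorship .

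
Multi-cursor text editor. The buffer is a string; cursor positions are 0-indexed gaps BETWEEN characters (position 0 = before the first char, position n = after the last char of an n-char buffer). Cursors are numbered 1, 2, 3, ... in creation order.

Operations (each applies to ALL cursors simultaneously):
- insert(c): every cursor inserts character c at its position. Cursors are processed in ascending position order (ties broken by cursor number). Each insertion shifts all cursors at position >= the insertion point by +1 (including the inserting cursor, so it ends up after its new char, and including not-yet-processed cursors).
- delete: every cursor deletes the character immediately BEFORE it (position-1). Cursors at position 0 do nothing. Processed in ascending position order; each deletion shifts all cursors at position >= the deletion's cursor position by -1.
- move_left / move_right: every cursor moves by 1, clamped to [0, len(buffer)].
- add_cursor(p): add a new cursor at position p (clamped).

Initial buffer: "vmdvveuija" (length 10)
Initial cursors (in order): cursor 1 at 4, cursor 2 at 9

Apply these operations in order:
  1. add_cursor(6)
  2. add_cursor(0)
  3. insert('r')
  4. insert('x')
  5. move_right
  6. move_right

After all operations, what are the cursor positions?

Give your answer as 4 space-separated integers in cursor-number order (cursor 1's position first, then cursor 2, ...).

After op 1 (add_cursor(6)): buffer="vmdvveuija" (len 10), cursors c1@4 c3@6 c2@9, authorship ..........
After op 2 (add_cursor(0)): buffer="vmdvveuija" (len 10), cursors c4@0 c1@4 c3@6 c2@9, authorship ..........
After op 3 (insert('r')): buffer="rvmdvrveruijra" (len 14), cursors c4@1 c1@6 c3@9 c2@13, authorship 4....1..3...2.
After op 4 (insert('x')): buffer="rxvmdvrxverxuijrxa" (len 18), cursors c4@2 c1@8 c3@12 c2@17, authorship 44....11..33...22.
After op 5 (move_right): buffer="rxvmdvrxverxuijrxa" (len 18), cursors c4@3 c1@9 c3@13 c2@18, authorship 44....11..33...22.
After op 6 (move_right): buffer="rxvmdvrxverxuijrxa" (len 18), cursors c4@4 c1@10 c3@14 c2@18, authorship 44....11..33...22.

Answer: 10 18 14 4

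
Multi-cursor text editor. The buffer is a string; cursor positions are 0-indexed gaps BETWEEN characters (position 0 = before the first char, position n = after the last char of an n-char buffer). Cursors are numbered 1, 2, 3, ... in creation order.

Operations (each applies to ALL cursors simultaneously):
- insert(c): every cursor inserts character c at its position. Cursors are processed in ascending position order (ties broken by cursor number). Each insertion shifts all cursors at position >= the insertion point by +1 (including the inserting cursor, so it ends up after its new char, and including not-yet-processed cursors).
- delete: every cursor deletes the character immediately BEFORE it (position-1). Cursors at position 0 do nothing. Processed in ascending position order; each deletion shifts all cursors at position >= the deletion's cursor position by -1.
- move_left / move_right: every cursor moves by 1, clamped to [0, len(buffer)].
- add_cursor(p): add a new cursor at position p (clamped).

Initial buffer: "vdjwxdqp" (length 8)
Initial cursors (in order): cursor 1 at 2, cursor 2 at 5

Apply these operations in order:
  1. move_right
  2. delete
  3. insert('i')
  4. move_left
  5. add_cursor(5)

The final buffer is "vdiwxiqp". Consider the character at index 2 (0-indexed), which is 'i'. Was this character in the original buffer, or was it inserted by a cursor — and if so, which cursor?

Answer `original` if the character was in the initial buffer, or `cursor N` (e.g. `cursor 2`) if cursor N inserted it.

Answer: cursor 1

Derivation:
After op 1 (move_right): buffer="vdjwxdqp" (len 8), cursors c1@3 c2@6, authorship ........
After op 2 (delete): buffer="vdwxqp" (len 6), cursors c1@2 c2@4, authorship ......
After op 3 (insert('i')): buffer="vdiwxiqp" (len 8), cursors c1@3 c2@6, authorship ..1..2..
After op 4 (move_left): buffer="vdiwxiqp" (len 8), cursors c1@2 c2@5, authorship ..1..2..
After op 5 (add_cursor(5)): buffer="vdiwxiqp" (len 8), cursors c1@2 c2@5 c3@5, authorship ..1..2..
Authorship (.=original, N=cursor N): . . 1 . . 2 . .
Index 2: author = 1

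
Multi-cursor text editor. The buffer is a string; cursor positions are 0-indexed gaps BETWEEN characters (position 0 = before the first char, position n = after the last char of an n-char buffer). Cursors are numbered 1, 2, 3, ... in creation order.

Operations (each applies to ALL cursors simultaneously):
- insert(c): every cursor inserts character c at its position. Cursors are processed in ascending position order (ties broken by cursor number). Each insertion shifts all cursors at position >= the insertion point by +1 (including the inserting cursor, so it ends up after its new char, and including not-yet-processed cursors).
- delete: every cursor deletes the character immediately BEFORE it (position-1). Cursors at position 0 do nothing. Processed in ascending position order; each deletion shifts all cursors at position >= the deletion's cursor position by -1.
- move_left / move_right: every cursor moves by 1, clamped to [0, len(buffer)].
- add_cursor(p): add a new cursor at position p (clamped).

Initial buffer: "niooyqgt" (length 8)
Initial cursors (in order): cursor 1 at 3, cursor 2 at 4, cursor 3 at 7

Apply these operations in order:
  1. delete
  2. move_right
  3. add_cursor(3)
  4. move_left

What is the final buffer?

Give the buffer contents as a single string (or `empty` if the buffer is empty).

After op 1 (delete): buffer="niyqt" (len 5), cursors c1@2 c2@2 c3@4, authorship .....
After op 2 (move_right): buffer="niyqt" (len 5), cursors c1@3 c2@3 c3@5, authorship .....
After op 3 (add_cursor(3)): buffer="niyqt" (len 5), cursors c1@3 c2@3 c4@3 c3@5, authorship .....
After op 4 (move_left): buffer="niyqt" (len 5), cursors c1@2 c2@2 c4@2 c3@4, authorship .....

Answer: niyqt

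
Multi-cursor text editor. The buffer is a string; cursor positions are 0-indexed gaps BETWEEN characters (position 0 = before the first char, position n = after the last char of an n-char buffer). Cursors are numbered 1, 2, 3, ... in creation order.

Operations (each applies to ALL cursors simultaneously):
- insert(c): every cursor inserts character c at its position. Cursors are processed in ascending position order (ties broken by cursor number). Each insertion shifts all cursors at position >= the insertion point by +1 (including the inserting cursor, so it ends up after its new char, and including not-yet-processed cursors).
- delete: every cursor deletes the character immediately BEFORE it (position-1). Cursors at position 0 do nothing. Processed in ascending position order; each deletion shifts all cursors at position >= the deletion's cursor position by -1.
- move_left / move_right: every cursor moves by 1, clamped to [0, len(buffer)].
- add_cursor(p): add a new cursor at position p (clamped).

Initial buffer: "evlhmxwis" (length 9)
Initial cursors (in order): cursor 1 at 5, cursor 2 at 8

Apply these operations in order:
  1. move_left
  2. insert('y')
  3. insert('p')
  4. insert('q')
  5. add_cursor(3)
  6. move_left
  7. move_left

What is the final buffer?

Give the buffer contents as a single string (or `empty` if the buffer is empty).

Answer: evlhypqmxwypqis

Derivation:
After op 1 (move_left): buffer="evlhmxwis" (len 9), cursors c1@4 c2@7, authorship .........
After op 2 (insert('y')): buffer="evlhymxwyis" (len 11), cursors c1@5 c2@9, authorship ....1...2..
After op 3 (insert('p')): buffer="evlhypmxwypis" (len 13), cursors c1@6 c2@11, authorship ....11...22..
After op 4 (insert('q')): buffer="evlhypqmxwypqis" (len 15), cursors c1@7 c2@13, authorship ....111...222..
After op 5 (add_cursor(3)): buffer="evlhypqmxwypqis" (len 15), cursors c3@3 c1@7 c2@13, authorship ....111...222..
After op 6 (move_left): buffer="evlhypqmxwypqis" (len 15), cursors c3@2 c1@6 c2@12, authorship ....111...222..
After op 7 (move_left): buffer="evlhypqmxwypqis" (len 15), cursors c3@1 c1@5 c2@11, authorship ....111...222..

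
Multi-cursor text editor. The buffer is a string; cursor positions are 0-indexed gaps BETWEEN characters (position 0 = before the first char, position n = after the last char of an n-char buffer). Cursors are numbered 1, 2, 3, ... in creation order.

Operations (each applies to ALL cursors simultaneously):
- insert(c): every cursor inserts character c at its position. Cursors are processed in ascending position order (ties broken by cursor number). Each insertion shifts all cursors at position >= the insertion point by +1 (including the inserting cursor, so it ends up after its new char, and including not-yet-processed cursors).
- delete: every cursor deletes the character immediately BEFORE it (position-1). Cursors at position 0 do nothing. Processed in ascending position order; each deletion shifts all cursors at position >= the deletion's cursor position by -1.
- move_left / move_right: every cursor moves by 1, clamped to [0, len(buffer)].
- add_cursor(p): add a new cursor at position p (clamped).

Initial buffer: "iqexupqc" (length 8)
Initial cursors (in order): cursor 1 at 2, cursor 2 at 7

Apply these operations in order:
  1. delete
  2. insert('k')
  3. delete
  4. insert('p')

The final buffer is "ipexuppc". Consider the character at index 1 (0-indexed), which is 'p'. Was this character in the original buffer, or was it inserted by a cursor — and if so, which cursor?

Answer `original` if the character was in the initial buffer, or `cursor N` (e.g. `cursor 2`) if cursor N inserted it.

After op 1 (delete): buffer="iexupc" (len 6), cursors c1@1 c2@5, authorship ......
After op 2 (insert('k')): buffer="ikexupkc" (len 8), cursors c1@2 c2@7, authorship .1....2.
After op 3 (delete): buffer="iexupc" (len 6), cursors c1@1 c2@5, authorship ......
After op 4 (insert('p')): buffer="ipexuppc" (len 8), cursors c1@2 c2@7, authorship .1....2.
Authorship (.=original, N=cursor N): . 1 . . . . 2 .
Index 1: author = 1

Answer: cursor 1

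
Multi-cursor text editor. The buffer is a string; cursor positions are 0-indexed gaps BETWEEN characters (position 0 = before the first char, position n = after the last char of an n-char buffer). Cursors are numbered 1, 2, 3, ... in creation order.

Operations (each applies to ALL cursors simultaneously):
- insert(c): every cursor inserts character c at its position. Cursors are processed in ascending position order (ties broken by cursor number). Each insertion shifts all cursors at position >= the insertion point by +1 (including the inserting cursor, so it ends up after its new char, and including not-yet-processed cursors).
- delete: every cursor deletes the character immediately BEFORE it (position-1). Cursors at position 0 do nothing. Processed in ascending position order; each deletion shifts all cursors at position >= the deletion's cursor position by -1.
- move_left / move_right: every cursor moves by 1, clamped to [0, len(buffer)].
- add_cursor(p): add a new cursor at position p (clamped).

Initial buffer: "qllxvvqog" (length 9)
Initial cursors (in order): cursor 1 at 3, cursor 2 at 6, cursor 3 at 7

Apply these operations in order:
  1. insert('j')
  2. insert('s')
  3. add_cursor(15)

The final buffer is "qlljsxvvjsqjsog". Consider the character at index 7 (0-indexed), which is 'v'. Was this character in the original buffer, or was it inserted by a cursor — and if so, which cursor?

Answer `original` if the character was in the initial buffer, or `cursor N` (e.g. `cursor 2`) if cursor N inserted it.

Answer: original

Derivation:
After op 1 (insert('j')): buffer="qlljxvvjqjog" (len 12), cursors c1@4 c2@8 c3@10, authorship ...1...2.3..
After op 2 (insert('s')): buffer="qlljsxvvjsqjsog" (len 15), cursors c1@5 c2@10 c3@13, authorship ...11...22.33..
After op 3 (add_cursor(15)): buffer="qlljsxvvjsqjsog" (len 15), cursors c1@5 c2@10 c3@13 c4@15, authorship ...11...22.33..
Authorship (.=original, N=cursor N): . . . 1 1 . . . 2 2 . 3 3 . .
Index 7: author = original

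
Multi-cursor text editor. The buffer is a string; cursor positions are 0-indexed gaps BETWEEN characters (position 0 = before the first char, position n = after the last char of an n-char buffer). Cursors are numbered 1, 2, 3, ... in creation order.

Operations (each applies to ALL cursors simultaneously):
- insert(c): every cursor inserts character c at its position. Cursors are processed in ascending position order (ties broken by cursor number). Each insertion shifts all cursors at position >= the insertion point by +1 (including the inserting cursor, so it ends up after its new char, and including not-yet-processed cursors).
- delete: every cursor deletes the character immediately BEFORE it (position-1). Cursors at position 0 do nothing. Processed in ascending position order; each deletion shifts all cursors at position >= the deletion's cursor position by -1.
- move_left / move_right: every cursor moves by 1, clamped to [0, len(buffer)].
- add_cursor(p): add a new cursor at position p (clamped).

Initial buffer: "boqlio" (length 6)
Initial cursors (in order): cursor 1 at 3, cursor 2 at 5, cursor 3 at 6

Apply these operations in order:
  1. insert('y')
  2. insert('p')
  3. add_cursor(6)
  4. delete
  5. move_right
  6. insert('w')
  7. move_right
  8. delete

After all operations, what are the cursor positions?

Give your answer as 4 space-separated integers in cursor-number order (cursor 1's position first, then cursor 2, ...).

Answer: 6 8 8 6

Derivation:
After op 1 (insert('y')): buffer="boqyliyoy" (len 9), cursors c1@4 c2@7 c3@9, authorship ...1..2.3
After op 2 (insert('p')): buffer="boqypliypoyp" (len 12), cursors c1@5 c2@9 c3@12, authorship ...11..22.33
After op 3 (add_cursor(6)): buffer="boqypliypoyp" (len 12), cursors c1@5 c4@6 c2@9 c3@12, authorship ...11..22.33
After op 4 (delete): buffer="boqyiyoy" (len 8), cursors c1@4 c4@4 c2@6 c3@8, authorship ...1.2.3
After op 5 (move_right): buffer="boqyiyoy" (len 8), cursors c1@5 c4@5 c2@7 c3@8, authorship ...1.2.3
After op 6 (insert('w')): buffer="boqyiwwyowyw" (len 12), cursors c1@7 c4@7 c2@10 c3@12, authorship ...1.142.233
After op 7 (move_right): buffer="boqyiwwyowyw" (len 12), cursors c1@8 c4@8 c2@11 c3@12, authorship ...1.142.233
After op 8 (delete): buffer="boqyiwow" (len 8), cursors c1@6 c4@6 c2@8 c3@8, authorship ...1.1.2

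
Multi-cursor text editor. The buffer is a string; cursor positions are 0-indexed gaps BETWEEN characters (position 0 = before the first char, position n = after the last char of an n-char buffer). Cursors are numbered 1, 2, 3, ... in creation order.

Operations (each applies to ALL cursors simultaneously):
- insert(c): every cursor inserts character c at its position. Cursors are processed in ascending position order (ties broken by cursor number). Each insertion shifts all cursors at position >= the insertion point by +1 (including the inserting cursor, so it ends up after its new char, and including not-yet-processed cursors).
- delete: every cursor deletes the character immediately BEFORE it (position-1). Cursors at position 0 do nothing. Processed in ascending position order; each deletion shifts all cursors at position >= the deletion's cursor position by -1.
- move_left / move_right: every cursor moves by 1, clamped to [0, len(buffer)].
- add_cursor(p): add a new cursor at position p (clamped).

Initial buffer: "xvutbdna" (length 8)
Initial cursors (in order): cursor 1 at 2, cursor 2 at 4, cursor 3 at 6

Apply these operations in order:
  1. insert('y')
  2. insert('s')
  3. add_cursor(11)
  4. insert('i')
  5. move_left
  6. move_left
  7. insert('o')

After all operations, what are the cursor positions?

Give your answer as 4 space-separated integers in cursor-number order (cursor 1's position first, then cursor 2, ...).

Answer: 4 10 18 15

Derivation:
After op 1 (insert('y')): buffer="xvyutybdyna" (len 11), cursors c1@3 c2@6 c3@9, authorship ..1..2..3..
After op 2 (insert('s')): buffer="xvysutysbdysna" (len 14), cursors c1@4 c2@8 c3@12, authorship ..11..22..33..
After op 3 (add_cursor(11)): buffer="xvysutysbdysna" (len 14), cursors c1@4 c2@8 c4@11 c3@12, authorship ..11..22..33..
After op 4 (insert('i')): buffer="xvysiutysibdyisina" (len 18), cursors c1@5 c2@10 c4@14 c3@16, authorship ..111..222..3433..
After op 5 (move_left): buffer="xvysiutysibdyisina" (len 18), cursors c1@4 c2@9 c4@13 c3@15, authorship ..111..222..3433..
After op 6 (move_left): buffer="xvysiutysibdyisina" (len 18), cursors c1@3 c2@8 c4@12 c3@14, authorship ..111..222..3433..
After op 7 (insert('o')): buffer="xvyosiutyosibdoyiosina" (len 22), cursors c1@4 c2@10 c4@15 c3@18, authorship ..1111..2222..434333..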